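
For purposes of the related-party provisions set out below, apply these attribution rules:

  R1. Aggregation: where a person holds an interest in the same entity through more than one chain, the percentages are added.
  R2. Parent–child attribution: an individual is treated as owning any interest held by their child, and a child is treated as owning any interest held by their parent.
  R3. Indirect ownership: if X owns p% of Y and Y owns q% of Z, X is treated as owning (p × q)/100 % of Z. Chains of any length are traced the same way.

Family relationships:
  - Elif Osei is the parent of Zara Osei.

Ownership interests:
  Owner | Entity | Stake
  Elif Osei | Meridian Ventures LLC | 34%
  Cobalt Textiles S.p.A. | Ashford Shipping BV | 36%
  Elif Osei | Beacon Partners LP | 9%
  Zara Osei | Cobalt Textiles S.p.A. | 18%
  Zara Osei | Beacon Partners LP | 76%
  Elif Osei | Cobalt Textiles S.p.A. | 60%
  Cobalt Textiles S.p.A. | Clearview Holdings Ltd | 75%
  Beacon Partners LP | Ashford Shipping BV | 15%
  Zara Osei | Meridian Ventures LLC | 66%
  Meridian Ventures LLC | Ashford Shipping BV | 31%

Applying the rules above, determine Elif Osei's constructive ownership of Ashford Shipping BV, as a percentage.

71.83%

By parent–child attribution (R2), Elif Osei is treated as also owning Zara Osei's interest in Beacon Partners LP, giving 9% + 76% = 85%.
By parent–child attribution (R2), Elif Osei is treated as also owning Zara Osei's interest in Meridian Ventures LLC, giving 34% + 66% = 100%.
By parent–child attribution (R2), Elif Osei is treated as also owning Zara Osei's interest in Cobalt Textiles S.p.A, giving 60% + 18% = 78%.
Chain via Beacon Partners LP (R3): 85% × 15% = 12.75% of Ashford Shipping BV.
Chain via Meridian Ventures LLC (R3): 100% × 31% = 31% of Ashford Shipping BV.
Chain via Cobalt Textiles S.p.A. (R3): 78% × 36% = 28.08% of Ashford Shipping BV.
Aggregating (R1): 12.75% + 31% + 28.08% = 71.83%.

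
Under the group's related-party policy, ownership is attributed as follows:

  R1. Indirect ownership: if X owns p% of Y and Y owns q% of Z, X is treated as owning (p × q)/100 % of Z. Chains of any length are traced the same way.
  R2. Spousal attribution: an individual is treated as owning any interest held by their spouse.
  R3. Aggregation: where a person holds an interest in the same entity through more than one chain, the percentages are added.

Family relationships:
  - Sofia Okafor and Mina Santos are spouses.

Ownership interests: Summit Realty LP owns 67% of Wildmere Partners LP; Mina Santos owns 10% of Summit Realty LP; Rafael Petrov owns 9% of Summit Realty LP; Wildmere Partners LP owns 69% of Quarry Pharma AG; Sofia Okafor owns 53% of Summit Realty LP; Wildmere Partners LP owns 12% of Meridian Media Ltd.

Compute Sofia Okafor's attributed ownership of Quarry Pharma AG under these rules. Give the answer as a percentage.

29.1249%

By spousal attribution (R2), Sofia Okafor is treated as also owning Mina Santos's interest in Summit Realty LP, giving 53% + 10% = 63%.
Chain via Summit Realty LP → Wildmere Partners LP (R1): 63% × 67% × 69% = 29.1249% of Quarry Pharma AG.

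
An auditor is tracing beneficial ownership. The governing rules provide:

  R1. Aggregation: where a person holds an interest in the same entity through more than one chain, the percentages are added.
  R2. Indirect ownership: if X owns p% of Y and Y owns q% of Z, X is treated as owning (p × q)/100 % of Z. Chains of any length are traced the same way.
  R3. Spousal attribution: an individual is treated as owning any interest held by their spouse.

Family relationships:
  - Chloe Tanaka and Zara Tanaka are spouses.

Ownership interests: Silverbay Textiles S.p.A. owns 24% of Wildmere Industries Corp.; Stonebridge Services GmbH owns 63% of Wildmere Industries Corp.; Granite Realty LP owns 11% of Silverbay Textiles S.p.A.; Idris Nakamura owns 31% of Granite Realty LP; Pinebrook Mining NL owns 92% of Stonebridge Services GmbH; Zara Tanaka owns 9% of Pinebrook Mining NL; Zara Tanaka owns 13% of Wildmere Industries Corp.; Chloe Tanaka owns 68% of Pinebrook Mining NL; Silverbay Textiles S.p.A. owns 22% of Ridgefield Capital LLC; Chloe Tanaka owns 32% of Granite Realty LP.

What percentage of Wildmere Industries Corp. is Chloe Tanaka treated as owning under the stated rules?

By spousal attribution (R3), Chloe Tanaka is treated as also owning Zara Tanaka's interest in Pinebrook Mining NL, giving 68% + 9% = 77%.
By spousal attribution (R3), Chloe Tanaka is treated as owning Zara Tanaka's 13% interest in Wildmere Industries Corp.
Chain via Granite Realty LP → Silverbay Textiles S.p.A. (R2): 32% × 11% × 24% = 0.8448% of Wildmere Industries Corp.
Chain via Pinebrook Mining NL → Stonebridge Services GmbH (R2): 77% × 92% × 63% = 44.6292% of Wildmere Industries Corp.
Direct interest in Wildmere Industries Corp: 13%.
Aggregating (R1): 0.8448% + 44.6292% + 13% = 58.474%.

58.474%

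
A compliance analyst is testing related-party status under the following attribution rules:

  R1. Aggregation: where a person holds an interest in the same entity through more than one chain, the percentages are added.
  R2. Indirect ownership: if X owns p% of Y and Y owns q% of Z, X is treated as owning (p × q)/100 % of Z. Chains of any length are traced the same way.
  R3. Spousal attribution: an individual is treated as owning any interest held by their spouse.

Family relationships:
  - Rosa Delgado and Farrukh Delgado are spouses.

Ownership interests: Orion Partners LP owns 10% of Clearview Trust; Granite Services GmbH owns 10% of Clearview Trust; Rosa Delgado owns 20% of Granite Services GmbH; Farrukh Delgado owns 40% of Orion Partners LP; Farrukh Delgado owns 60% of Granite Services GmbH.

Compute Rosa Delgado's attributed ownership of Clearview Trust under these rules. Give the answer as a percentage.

By spousal attribution (R3), Rosa Delgado is treated as also owning Farrukh Delgado's interest in Granite Services GmbH, giving 20% + 60% = 80%.
By spousal attribution (R3), Rosa Delgado is treated as owning Farrukh Delgado's 40% interest in Orion Partners LP.
Chain via Granite Services GmbH (R2): 80% × 10% = 8% of Clearview Trust.
Chain via Orion Partners LP (R2): 40% × 10% = 4% of Clearview Trust.
Aggregating (R1): 8% + 4% = 12%.

12%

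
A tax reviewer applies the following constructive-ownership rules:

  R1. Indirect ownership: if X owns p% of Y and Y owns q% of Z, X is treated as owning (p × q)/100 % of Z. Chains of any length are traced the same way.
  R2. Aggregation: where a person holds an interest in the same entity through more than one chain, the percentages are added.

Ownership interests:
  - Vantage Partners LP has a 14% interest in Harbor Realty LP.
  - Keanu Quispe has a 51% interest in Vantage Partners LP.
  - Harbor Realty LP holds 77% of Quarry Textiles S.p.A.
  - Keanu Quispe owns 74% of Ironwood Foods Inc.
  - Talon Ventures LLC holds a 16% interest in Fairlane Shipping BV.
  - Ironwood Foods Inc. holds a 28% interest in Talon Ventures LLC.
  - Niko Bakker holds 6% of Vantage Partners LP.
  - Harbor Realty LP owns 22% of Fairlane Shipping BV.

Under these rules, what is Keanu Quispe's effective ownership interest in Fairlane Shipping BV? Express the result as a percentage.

Chain via Vantage Partners LP → Harbor Realty LP (R1): 51% × 14% × 22% = 1.5708% of Fairlane Shipping BV.
Chain via Ironwood Foods Inc. → Talon Ventures LLC (R1): 74% × 28% × 16% = 3.3152% of Fairlane Shipping BV.
Aggregating (R2): 1.5708% + 3.3152% = 4.886%.

4.886%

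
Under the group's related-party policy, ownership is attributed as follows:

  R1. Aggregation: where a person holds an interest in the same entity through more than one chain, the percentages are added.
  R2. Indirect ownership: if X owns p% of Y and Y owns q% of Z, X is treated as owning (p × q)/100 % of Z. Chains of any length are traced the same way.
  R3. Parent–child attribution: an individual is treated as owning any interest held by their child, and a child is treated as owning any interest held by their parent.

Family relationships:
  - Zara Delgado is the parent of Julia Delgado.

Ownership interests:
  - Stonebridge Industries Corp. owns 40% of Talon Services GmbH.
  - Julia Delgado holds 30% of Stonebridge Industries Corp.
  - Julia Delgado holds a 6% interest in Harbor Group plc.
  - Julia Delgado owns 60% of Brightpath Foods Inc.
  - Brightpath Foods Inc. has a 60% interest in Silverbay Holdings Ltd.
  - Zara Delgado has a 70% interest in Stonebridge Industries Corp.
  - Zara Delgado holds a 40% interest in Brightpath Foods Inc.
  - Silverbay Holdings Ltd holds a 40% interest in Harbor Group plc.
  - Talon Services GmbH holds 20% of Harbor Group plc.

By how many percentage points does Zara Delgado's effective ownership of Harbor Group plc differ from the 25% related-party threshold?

By parent–child attribution (R3), Zara Delgado is treated as also owning Julia Delgado's interest in Stonebridge Industries Corp, giving 70% + 30% = 100%.
By parent–child attribution (R3), Zara Delgado is treated as also owning Julia Delgado's interest in Brightpath Foods Inc, giving 40% + 60% = 100%.
By parent–child attribution (R3), Zara Delgado is treated as owning Julia Delgado's 6% interest in Harbor Group plc.
Chain via Stonebridge Industries Corp. → Talon Services GmbH (R2): 100% × 40% × 20% = 8% of Harbor Group plc.
Chain via Brightpath Foods Inc. → Silverbay Holdings Ltd (R2): 100% × 60% × 40% = 24% of Harbor Group plc.
Direct interest in Harbor Group plc: 6%.
Aggregating (R1): 8% + 24% + 6% = 38%.
38% exceeds the 25% threshold by 13 percentage points.

13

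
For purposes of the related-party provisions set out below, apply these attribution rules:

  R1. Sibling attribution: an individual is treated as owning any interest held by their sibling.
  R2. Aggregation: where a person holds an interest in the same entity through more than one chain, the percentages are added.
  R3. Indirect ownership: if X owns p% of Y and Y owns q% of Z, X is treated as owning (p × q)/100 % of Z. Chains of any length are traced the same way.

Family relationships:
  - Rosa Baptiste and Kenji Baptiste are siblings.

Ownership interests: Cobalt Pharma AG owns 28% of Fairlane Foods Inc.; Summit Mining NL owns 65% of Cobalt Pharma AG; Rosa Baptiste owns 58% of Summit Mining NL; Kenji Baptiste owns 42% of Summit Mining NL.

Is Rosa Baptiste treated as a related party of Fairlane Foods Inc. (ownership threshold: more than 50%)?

By sibling attribution (R1), Rosa Baptiste is treated as also owning Kenji Baptiste's interest in Summit Mining NL, giving 58% + 42% = 100%.
Chain via Summit Mining NL → Cobalt Pharma AG (R3): 100% × 65% × 28% = 18.2% of Fairlane Foods Inc.
18.2% does not exceed the 50% threshold, so Rosa is not a related party to Fairlane Foods Inc.

No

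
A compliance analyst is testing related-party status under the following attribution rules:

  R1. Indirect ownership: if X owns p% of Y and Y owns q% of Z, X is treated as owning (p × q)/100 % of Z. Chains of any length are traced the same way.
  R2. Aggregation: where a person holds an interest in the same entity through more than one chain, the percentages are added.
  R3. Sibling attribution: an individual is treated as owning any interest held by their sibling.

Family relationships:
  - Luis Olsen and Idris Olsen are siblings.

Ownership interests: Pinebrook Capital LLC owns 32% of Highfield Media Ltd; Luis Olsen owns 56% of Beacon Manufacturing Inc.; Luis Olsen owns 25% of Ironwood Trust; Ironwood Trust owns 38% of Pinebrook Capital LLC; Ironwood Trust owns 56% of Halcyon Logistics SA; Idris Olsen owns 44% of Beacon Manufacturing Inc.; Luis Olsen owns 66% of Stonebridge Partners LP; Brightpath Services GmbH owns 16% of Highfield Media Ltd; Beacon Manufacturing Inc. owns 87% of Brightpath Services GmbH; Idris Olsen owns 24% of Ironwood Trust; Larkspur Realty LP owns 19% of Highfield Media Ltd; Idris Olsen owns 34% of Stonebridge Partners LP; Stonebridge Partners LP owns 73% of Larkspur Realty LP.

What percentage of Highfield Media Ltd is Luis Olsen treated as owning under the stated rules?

By sibling attribution (R3), Luis Olsen is treated as also owning Idris Olsen's interest in Ironwood Trust, giving 25% + 24% = 49%.
By sibling attribution (R3), Luis Olsen is treated as also owning Idris Olsen's interest in Beacon Manufacturing Inc, giving 56% + 44% = 100%.
By sibling attribution (R3), Luis Olsen is treated as also owning Idris Olsen's interest in Stonebridge Partners LP, giving 66% + 34% = 100%.
Chain via Ironwood Trust → Pinebrook Capital LLC (R1): 49% × 38% × 32% = 5.9584% of Highfield Media Ltd.
Chain via Beacon Manufacturing Inc. → Brightpath Services GmbH (R1): 100% × 87% × 16% = 13.92% of Highfield Media Ltd.
Chain via Stonebridge Partners LP → Larkspur Realty LP (R1): 100% × 73% × 19% = 13.87% of Highfield Media Ltd.
Aggregating (R2): 5.9584% + 13.92% + 13.87% = 33.7484%.

33.7484%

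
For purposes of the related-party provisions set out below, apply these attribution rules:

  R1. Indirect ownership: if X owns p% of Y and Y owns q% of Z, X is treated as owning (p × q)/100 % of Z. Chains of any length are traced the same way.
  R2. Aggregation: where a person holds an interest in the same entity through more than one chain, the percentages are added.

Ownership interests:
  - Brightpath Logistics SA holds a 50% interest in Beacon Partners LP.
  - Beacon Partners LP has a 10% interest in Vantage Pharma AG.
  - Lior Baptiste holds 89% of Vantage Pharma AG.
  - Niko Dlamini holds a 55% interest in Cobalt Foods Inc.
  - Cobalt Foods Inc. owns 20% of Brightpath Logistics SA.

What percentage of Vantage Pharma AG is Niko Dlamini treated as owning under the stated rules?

0.55%

Chain via Cobalt Foods Inc. → Brightpath Logistics SA → Beacon Partners LP (R1): 55% × 20% × 50% × 10% = 0.55% of Vantage Pharma AG.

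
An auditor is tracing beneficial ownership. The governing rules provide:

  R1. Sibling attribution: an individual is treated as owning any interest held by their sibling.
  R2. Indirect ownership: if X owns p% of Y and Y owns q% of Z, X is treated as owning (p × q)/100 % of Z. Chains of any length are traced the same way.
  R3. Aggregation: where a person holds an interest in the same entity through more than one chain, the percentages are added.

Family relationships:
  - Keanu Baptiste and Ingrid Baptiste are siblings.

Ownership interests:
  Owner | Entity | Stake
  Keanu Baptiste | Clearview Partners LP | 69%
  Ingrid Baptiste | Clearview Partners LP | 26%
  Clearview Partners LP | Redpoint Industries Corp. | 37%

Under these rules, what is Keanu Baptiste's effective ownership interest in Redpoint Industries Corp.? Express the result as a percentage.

35.15%

By sibling attribution (R1), Keanu Baptiste is treated as also owning Ingrid Baptiste's interest in Clearview Partners LP, giving 69% + 26% = 95%.
Chain via Clearview Partners LP (R2): 95% × 37% = 35.15% of Redpoint Industries Corp.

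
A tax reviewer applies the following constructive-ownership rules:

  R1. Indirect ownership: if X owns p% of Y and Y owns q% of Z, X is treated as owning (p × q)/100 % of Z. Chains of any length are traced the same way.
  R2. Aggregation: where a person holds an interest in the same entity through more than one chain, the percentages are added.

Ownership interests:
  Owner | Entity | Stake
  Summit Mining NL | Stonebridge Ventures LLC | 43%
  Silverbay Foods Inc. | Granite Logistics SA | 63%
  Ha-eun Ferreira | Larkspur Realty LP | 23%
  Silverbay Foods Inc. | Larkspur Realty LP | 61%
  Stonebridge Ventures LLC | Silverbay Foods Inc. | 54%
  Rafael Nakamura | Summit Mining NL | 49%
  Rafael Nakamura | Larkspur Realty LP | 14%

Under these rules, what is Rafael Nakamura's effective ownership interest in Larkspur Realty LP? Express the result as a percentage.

20.940458%

Chain via Summit Mining NL → Stonebridge Ventures LLC → Silverbay Foods Inc. (R1): 49% × 43% × 54% × 61% = 6.940458% of Larkspur Realty LP.
Direct interest in Larkspur Realty LP: 14%.
Aggregating (R2): 6.940458% + 14% = 20.940458%.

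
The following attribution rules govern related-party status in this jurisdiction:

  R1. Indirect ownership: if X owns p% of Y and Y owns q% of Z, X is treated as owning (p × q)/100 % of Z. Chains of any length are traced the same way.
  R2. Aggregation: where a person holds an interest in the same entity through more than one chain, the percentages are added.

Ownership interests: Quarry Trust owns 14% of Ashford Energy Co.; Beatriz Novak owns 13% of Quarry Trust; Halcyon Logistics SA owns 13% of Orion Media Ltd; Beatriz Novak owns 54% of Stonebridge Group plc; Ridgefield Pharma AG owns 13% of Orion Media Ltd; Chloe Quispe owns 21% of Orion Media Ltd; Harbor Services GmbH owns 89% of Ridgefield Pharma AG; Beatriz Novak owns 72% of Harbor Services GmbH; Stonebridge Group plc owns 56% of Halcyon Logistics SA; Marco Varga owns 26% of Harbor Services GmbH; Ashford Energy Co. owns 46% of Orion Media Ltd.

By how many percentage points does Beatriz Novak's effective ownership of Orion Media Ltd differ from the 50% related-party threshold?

36.9012

Chain via Stonebridge Group plc → Halcyon Logistics SA (R1): 54% × 56% × 13% = 3.9312% of Orion Media Ltd.
Chain via Harbor Services GmbH → Ridgefield Pharma AG (R1): 72% × 89% × 13% = 8.3304% of Orion Media Ltd.
Chain via Quarry Trust → Ashford Energy Co. (R1): 13% × 14% × 46% = 0.8372% of Orion Media Ltd.
Aggregating (R2): 3.9312% + 8.3304% + 0.8372% = 13.0988%.
13.0988% falls short of the 50% threshold by 36.9012 percentage points.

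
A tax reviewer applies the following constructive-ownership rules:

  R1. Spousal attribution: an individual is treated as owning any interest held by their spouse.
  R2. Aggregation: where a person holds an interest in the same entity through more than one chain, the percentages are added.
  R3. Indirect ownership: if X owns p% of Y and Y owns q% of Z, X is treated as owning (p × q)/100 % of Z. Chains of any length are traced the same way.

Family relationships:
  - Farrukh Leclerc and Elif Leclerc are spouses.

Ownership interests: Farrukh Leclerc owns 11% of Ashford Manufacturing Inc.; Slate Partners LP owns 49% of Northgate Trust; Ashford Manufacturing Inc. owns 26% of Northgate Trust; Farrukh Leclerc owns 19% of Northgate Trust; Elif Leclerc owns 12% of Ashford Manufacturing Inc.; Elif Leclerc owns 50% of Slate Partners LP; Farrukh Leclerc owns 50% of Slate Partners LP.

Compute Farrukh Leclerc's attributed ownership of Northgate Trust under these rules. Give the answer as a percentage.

By spousal attribution (R1), Farrukh Leclerc is treated as also owning Elif Leclerc's interest in Ashford Manufacturing Inc, giving 11% + 12% = 23%.
By spousal attribution (R1), Farrukh Leclerc is treated as also owning Elif Leclerc's interest in Slate Partners LP, giving 50% + 50% = 100%.
Chain via Ashford Manufacturing Inc. (R3): 23% × 26% = 5.98% of Northgate Trust.
Chain via Slate Partners LP (R3): 100% × 49% = 49% of Northgate Trust.
Direct interest in Northgate Trust: 19%.
Aggregating (R2): 5.98% + 49% + 19% = 73.98%.

73.98%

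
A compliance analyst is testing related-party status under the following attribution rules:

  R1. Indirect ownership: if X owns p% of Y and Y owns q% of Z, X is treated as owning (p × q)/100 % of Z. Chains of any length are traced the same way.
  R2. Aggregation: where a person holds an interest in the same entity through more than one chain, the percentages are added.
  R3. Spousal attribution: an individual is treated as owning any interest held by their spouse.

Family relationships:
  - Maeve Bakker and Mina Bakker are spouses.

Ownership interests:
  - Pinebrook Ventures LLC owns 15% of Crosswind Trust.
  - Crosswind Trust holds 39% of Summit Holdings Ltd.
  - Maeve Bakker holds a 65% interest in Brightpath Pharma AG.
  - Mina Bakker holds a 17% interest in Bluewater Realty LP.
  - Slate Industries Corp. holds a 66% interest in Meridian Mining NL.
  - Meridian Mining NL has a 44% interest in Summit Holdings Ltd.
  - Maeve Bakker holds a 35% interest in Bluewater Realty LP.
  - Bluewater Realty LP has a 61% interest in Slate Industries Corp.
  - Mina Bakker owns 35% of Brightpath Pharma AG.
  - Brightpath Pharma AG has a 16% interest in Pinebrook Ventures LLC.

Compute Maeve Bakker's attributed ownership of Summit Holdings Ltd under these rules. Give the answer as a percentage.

10.147488%

By spousal attribution (R3), Maeve Bakker is treated as also owning Mina Bakker's interest in Brightpath Pharma AG, giving 65% + 35% = 100%.
By spousal attribution (R3), Maeve Bakker is treated as also owning Mina Bakker's interest in Bluewater Realty LP, giving 35% + 17% = 52%.
Chain via Brightpath Pharma AG → Pinebrook Ventures LLC → Crosswind Trust (R1): 100% × 16% × 15% × 39% = 0.936% of Summit Holdings Ltd.
Chain via Bluewater Realty LP → Slate Industries Corp. → Meridian Mining NL (R1): 52% × 61% × 66% × 44% = 9.211488% of Summit Holdings Ltd.
Aggregating (R2): 0.936% + 9.211488% = 10.147488%.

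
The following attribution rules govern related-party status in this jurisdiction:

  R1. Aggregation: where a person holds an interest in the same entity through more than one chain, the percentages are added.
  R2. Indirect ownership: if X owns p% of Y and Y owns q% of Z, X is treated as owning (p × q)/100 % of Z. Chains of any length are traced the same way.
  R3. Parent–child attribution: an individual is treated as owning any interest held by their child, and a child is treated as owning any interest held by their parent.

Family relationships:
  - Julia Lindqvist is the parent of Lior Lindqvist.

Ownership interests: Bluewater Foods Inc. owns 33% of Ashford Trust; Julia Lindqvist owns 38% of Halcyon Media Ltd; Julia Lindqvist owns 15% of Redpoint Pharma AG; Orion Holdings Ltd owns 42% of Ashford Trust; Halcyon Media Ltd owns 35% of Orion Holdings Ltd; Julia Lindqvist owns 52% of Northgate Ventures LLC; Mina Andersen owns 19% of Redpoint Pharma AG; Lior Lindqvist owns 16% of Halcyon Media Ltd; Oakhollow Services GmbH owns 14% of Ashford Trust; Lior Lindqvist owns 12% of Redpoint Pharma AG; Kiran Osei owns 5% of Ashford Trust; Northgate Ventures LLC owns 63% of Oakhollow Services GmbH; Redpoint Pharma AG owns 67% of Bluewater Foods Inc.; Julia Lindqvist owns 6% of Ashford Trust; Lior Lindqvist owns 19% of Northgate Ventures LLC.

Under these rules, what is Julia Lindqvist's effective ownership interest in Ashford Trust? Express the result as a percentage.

26.1699%

By parent–child attribution (R3), Julia Lindqvist is treated as also owning Lior Lindqvist's interest in Northgate Ventures LLC, giving 52% + 19% = 71%.
By parent–child attribution (R3), Julia Lindqvist is treated as also owning Lior Lindqvist's interest in Redpoint Pharma AG, giving 15% + 12% = 27%.
By parent–child attribution (R3), Julia Lindqvist is treated as also owning Lior Lindqvist's interest in Halcyon Media Ltd, giving 38% + 16% = 54%.
Chain via Northgate Ventures LLC → Oakhollow Services GmbH (R2): 71% × 63% × 14% = 6.2622% of Ashford Trust.
Chain via Redpoint Pharma AG → Bluewater Foods Inc. (R2): 27% × 67% × 33% = 5.9697% of Ashford Trust.
Chain via Halcyon Media Ltd → Orion Holdings Ltd (R2): 54% × 35% × 42% = 7.938% of Ashford Trust.
Direct interest in Ashford Trust: 6%.
Aggregating (R1): 6.2622% + 5.9697% + 7.938% + 6% = 26.1699%.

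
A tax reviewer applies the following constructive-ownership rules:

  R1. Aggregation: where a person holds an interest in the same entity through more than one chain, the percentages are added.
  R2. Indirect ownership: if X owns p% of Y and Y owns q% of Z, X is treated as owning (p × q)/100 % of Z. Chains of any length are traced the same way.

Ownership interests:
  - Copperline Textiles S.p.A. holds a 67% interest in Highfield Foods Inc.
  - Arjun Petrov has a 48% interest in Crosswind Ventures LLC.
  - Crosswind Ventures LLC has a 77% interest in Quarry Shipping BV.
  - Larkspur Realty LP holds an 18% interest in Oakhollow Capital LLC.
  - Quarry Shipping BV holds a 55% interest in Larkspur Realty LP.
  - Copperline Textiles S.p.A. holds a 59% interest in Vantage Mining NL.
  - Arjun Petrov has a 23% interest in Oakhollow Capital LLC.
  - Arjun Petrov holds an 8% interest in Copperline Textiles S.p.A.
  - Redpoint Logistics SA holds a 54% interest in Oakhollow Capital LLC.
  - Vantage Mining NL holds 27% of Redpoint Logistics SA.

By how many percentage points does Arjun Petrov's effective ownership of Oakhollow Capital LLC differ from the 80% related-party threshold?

52.652784

Chain via Crosswind Ventures LLC → Quarry Shipping BV → Larkspur Realty LP (R2): 48% × 77% × 55% × 18% = 3.65904% of Oakhollow Capital LLC.
Chain via Copperline Textiles S.p.A. → Vantage Mining NL → Redpoint Logistics SA (R2): 8% × 59% × 27% × 54% = 0.688176% of Oakhollow Capital LLC.
Direct interest in Oakhollow Capital LLC: 23%.
Aggregating (R1): 3.65904% + 0.688176% + 23% = 27.347216%.
27.347216% falls short of the 80% threshold by 52.652784 percentage points.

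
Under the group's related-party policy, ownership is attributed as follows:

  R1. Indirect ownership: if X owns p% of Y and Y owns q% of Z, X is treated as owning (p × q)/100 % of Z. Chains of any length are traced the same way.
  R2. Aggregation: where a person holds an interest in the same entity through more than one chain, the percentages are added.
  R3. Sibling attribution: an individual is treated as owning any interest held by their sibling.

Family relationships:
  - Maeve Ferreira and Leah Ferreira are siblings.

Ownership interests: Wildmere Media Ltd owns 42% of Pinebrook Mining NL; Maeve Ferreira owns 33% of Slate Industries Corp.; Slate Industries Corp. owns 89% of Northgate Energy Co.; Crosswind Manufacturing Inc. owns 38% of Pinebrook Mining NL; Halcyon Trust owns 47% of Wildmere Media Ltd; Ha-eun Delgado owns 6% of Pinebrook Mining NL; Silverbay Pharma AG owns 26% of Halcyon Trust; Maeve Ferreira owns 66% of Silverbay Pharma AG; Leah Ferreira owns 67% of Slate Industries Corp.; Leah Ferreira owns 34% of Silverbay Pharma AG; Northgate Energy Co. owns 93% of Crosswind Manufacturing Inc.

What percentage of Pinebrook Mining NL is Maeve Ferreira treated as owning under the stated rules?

36.585%

By sibling attribution (R3), Maeve Ferreira is treated as also owning Leah Ferreira's interest in Slate Industries Corp, giving 33% + 67% = 100%.
By sibling attribution (R3), Maeve Ferreira is treated as also owning Leah Ferreira's interest in Silverbay Pharma AG, giving 66% + 34% = 100%.
Chain via Slate Industries Corp. → Northgate Energy Co. → Crosswind Manufacturing Inc. (R1): 100% × 89% × 93% × 38% = 31.4526% of Pinebrook Mining NL.
Chain via Silverbay Pharma AG → Halcyon Trust → Wildmere Media Ltd (R1): 100% × 26% × 47% × 42% = 5.1324% of Pinebrook Mining NL.
Aggregating (R2): 31.4526% + 5.1324% = 36.585%.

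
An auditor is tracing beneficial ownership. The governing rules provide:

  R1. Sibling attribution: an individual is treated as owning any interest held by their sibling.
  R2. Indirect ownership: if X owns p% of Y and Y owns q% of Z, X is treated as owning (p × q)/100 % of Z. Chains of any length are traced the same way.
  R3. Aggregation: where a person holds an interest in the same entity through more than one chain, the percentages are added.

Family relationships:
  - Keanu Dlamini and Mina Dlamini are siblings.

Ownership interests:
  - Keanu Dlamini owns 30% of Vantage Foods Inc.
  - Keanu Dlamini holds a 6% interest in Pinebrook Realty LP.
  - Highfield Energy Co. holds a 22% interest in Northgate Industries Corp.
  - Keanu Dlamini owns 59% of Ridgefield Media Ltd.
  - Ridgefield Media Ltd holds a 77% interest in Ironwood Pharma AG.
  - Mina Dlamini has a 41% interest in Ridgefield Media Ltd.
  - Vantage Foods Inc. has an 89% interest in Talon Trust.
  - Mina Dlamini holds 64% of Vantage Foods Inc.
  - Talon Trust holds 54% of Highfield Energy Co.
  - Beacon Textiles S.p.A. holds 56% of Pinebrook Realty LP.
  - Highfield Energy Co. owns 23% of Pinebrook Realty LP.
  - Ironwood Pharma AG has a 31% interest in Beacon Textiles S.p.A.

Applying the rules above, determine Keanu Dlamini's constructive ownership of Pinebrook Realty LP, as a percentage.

By sibling attribution (R1), Keanu Dlamini is treated as also owning Mina Dlamini's interest in Vantage Foods Inc, giving 30% + 64% = 94%.
By sibling attribution (R1), Keanu Dlamini is treated as also owning Mina Dlamini's interest in Ridgefield Media Ltd, giving 59% + 41% = 100%.
Chain via Vantage Foods Inc. → Talon Trust → Highfield Energy Co. (R2): 94% × 89% × 54% × 23% = 10.390572% of Pinebrook Realty LP.
Chain via Ridgefield Media Ltd → Ironwood Pharma AG → Beacon Textiles S.p.A. (R2): 100% × 77% × 31% × 56% = 13.3672% of Pinebrook Realty LP.
Direct interest in Pinebrook Realty LP: 6%.
Aggregating (R3): 10.390572% + 13.3672% + 6% = 29.757772%.

29.757772%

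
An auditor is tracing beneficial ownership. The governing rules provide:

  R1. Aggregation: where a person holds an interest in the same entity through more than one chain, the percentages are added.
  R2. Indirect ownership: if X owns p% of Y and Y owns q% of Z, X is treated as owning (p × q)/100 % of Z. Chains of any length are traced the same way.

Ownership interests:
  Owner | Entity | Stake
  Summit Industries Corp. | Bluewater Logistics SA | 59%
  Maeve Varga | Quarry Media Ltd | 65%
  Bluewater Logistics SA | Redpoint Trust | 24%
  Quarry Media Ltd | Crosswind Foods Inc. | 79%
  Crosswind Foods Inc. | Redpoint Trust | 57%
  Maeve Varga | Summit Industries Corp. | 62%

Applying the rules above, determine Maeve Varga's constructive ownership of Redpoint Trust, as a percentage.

38.0487%

Chain via Summit Industries Corp. → Bluewater Logistics SA (R2): 62% × 59% × 24% = 8.7792% of Redpoint Trust.
Chain via Quarry Media Ltd → Crosswind Foods Inc. (R2): 65% × 79% × 57% = 29.2695% of Redpoint Trust.
Aggregating (R1): 8.7792% + 29.2695% = 38.0487%.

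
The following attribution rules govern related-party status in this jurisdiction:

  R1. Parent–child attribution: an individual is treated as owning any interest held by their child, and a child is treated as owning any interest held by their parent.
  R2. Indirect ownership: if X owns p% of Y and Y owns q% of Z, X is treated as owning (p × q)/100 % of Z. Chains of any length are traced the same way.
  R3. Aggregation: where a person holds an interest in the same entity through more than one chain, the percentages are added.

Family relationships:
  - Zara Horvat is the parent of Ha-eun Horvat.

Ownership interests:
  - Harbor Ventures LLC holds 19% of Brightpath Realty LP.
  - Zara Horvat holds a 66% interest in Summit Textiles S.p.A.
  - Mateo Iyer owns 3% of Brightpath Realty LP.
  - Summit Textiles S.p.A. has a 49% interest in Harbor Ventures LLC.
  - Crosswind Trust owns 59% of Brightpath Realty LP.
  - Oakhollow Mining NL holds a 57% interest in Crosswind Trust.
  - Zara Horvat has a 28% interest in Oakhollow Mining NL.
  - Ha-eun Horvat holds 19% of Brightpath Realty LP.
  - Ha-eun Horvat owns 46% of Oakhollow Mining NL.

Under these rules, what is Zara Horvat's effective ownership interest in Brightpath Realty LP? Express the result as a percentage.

50.0308%

By parent–child attribution (R1), Zara Horvat is treated as also owning Ha-eun Horvat's interest in Oakhollow Mining NL, giving 28% + 46% = 74%.
By parent–child attribution (R1), Zara Horvat is treated as owning Ha-eun Horvat's 19% interest in Brightpath Realty LP.
Chain via Oakhollow Mining NL → Crosswind Trust (R2): 74% × 57% × 59% = 24.8862% of Brightpath Realty LP.
Chain via Summit Textiles S.p.A. → Harbor Ventures LLC (R2): 66% × 49% × 19% = 6.1446% of Brightpath Realty LP.
Direct interest in Brightpath Realty LP: 19%.
Aggregating (R3): 24.8862% + 6.1446% + 19% = 50.0308%.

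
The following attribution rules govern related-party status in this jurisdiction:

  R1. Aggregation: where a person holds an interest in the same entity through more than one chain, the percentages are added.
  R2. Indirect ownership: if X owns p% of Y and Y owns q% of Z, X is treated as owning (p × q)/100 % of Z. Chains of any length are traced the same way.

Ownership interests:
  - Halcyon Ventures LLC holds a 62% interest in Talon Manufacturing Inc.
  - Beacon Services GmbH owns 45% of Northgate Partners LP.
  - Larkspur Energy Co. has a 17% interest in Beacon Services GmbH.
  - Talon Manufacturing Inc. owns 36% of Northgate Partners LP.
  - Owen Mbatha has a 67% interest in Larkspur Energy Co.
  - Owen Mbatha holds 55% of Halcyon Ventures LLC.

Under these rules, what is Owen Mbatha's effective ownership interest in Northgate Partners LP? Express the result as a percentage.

Chain via Halcyon Ventures LLC → Talon Manufacturing Inc. (R2): 55% × 62% × 36% = 12.276% of Northgate Partners LP.
Chain via Larkspur Energy Co. → Beacon Services GmbH (R2): 67% × 17% × 45% = 5.1255% of Northgate Partners LP.
Aggregating (R1): 12.276% + 5.1255% = 17.4015%.

17.4015%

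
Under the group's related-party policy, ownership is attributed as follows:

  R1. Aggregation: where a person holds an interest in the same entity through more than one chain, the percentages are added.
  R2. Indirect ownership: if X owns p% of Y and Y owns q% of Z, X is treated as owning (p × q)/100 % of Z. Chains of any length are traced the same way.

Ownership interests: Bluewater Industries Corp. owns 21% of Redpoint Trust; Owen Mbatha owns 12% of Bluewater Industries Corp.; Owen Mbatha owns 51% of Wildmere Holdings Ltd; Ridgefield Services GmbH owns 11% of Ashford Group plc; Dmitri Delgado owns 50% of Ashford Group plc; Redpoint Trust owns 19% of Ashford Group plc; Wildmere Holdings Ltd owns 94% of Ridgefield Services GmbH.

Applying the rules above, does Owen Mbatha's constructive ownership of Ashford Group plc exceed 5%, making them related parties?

Chain via Wildmere Holdings Ltd → Ridgefield Services GmbH (R2): 51% × 94% × 11% = 5.2734% of Ashford Group plc.
Chain via Bluewater Industries Corp. → Redpoint Trust (R2): 12% × 21% × 19% = 0.4788% of Ashford Group plc.
Aggregating (R1): 5.2734% + 0.4788% = 5.7522%.
5.7522% exceeds the 5% threshold, so Owen is a related party to Ashford Group plc.

Yes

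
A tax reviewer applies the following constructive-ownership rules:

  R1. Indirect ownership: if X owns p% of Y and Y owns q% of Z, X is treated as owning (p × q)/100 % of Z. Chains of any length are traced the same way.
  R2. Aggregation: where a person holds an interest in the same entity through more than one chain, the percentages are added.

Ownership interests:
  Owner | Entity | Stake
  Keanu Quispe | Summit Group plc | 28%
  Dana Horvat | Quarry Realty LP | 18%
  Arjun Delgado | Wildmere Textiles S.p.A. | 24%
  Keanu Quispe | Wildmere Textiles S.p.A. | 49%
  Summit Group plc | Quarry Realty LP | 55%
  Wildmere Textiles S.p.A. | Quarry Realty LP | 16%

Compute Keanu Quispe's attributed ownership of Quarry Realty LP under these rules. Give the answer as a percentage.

Chain via Summit Group plc (R1): 28% × 55% = 15.4% of Quarry Realty LP.
Chain via Wildmere Textiles S.p.A. (R1): 49% × 16% = 7.84% of Quarry Realty LP.
Aggregating (R2): 15.4% + 7.84% = 23.24%.

23.24%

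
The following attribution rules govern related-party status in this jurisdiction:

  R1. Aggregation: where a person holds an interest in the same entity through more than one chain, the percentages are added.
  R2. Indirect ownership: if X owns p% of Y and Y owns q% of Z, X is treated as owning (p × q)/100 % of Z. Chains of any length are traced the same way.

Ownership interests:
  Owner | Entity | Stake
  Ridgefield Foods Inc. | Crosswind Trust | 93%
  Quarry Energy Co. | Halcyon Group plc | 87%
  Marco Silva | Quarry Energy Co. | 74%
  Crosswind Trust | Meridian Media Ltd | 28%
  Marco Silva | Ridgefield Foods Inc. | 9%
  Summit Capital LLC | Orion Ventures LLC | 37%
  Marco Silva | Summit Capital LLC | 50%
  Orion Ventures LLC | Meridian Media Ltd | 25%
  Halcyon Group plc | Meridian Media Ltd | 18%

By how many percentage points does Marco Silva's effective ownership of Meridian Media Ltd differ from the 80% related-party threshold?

Chain via Summit Capital LLC → Orion Ventures LLC (R2): 50% × 37% × 25% = 4.625% of Meridian Media Ltd.
Chain via Ridgefield Foods Inc. → Crosswind Trust (R2): 9% × 93% × 28% = 2.3436% of Meridian Media Ltd.
Chain via Quarry Energy Co. → Halcyon Group plc (R2): 74% × 87% × 18% = 11.5884% of Meridian Media Ltd.
Aggregating (R1): 4.625% + 2.3436% + 11.5884% = 18.557%.
18.557% falls short of the 80% threshold by 61.443 percentage points.

61.443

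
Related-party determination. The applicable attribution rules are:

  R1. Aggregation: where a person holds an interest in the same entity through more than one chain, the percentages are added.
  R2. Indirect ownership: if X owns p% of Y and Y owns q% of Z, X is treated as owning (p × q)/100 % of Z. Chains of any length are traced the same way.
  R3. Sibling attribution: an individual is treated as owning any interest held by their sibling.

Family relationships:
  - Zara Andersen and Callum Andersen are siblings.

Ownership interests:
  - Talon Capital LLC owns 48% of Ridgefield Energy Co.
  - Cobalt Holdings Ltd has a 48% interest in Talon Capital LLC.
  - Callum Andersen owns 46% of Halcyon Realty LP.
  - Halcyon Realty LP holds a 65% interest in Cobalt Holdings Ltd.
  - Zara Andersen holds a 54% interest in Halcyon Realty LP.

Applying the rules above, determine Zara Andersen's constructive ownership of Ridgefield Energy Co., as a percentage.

By sibling attribution (R3), Zara Andersen is treated as also owning Callum Andersen's interest in Halcyon Realty LP, giving 54% + 46% = 100%.
Chain via Halcyon Realty LP → Cobalt Holdings Ltd → Talon Capital LLC (R2): 100% × 65% × 48% × 48% = 14.976% of Ridgefield Energy Co.

14.976%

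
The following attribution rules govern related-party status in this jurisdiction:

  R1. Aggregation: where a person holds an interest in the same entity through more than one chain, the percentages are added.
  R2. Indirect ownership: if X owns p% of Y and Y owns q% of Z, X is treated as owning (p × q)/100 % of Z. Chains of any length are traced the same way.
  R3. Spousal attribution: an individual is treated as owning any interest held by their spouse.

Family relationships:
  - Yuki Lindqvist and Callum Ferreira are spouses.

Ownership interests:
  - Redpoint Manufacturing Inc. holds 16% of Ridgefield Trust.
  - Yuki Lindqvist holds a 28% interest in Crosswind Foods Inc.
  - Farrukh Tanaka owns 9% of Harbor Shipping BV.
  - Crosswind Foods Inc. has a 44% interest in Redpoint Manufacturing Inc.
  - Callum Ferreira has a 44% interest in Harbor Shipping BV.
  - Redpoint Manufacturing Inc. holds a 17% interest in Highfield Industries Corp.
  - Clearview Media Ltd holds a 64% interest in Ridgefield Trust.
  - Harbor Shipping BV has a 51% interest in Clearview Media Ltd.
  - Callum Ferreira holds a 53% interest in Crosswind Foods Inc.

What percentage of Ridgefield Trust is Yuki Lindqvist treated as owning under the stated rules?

By spousal attribution (R3), Yuki Lindqvist is treated as also owning Callum Ferreira's interest in Crosswind Foods Inc, giving 28% + 53% = 81%.
By spousal attribution (R3), Yuki Lindqvist is treated as owning Callum Ferreira's 44% interest in Harbor Shipping BV.
Chain via Crosswind Foods Inc. → Redpoint Manufacturing Inc. (R2): 81% × 44% × 16% = 5.7024% of Ridgefield Trust.
Chain via Harbor Shipping BV → Clearview Media Ltd (R2): 44% × 51% × 64% = 14.3616% of Ridgefield Trust.
Aggregating (R1): 5.7024% + 14.3616% = 20.064%.

20.064%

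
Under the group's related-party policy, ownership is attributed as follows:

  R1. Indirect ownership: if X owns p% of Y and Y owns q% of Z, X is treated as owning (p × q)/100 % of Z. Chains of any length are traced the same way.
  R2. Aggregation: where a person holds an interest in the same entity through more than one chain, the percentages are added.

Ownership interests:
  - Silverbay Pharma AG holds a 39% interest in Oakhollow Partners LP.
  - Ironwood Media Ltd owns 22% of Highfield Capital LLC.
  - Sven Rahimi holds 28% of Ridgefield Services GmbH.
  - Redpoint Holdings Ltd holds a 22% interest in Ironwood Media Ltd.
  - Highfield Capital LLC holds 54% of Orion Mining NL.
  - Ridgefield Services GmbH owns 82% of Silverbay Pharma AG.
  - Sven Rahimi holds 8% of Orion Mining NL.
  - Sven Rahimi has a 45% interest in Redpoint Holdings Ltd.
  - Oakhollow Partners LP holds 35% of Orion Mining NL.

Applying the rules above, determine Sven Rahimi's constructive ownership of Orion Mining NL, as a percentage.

12.31016%

Chain via Ridgefield Services GmbH → Silverbay Pharma AG → Oakhollow Partners LP (R1): 28% × 82% × 39% × 35% = 3.13404% of Orion Mining NL.
Chain via Redpoint Holdings Ltd → Ironwood Media Ltd → Highfield Capital LLC (R1): 45% × 22% × 22% × 54% = 1.17612% of Orion Mining NL.
Direct interest in Orion Mining NL: 8%.
Aggregating (R2): 3.13404% + 1.17612% + 8% = 12.31016%.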